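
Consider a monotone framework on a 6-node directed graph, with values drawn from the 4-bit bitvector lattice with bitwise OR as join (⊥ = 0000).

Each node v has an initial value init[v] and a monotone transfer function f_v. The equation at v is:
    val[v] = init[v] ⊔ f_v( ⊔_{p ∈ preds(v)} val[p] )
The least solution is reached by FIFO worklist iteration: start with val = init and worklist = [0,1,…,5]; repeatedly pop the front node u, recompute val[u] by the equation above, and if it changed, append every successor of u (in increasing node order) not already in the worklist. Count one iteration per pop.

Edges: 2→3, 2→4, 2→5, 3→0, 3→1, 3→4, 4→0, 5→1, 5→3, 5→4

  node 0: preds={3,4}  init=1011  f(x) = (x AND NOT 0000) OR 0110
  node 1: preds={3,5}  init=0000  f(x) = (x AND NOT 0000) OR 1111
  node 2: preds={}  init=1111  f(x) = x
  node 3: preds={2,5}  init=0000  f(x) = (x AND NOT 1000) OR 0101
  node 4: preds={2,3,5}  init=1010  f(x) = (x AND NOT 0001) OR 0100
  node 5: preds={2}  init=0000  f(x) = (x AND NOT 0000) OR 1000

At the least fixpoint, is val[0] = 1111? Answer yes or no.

Worklist (10 pops):
  #1 pop 0: in=1010 → 1111 (was 1011); enqueue []
  #2 pop 1: in=0000 → 1111 (was 0000); enqueue []
  #3 pop 2: in=0000 → 1111 (no change)
  #4 pop 3: in=1111 → 0111 (was 0000); enqueue [0,1]
  #5 pop 4: in=1111 → 1110 (was 1010); enqueue []
  #6 pop 5: in=1111 → 1111 (was 0000); enqueue [3,4]
  #7 pop 0: in=1111 → 1111 (no change)
  #8 pop 1: in=1111 → 1111 (no change)
  #9 pop 3: in=1111 → 0111 (no change)
  #10 pop 4: in=1111 → 1110 (no change)

Fixpoint:
  val[0] = 1111
  val[1] = 1111
  val[2] = 1111
  val[3] = 0111
  val[4] = 1110
  val[5] = 1111

yes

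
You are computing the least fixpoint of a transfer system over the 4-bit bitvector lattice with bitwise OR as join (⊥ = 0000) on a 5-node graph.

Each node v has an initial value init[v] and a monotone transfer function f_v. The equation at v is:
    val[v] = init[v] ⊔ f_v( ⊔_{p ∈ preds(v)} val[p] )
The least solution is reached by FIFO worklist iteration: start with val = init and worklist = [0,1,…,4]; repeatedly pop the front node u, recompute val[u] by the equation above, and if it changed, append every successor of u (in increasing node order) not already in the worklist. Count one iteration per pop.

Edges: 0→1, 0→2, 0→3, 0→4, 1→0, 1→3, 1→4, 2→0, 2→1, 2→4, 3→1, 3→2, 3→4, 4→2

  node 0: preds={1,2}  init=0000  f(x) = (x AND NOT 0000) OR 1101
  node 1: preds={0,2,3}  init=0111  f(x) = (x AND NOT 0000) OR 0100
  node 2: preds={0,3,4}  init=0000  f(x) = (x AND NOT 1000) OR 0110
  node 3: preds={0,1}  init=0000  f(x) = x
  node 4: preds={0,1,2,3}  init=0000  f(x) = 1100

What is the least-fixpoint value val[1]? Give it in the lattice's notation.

1111

Worklist (8 pops):
  #1 pop 0: in=0111 → 1111 (was 0000); enqueue []
  #2 pop 1: in=1111 → 1111 (was 0111); enqueue [0]
  #3 pop 2: in=1111 → 0111 (was 0000); enqueue [1]
  #4 pop 3: in=1111 → 1111 (was 0000); enqueue [2]
  #5 pop 4: in=1111 → 1100 (was 0000); enqueue []
  #6 pop 0: in=1111 → 1111 (no change)
  #7 pop 1: in=1111 → 1111 (no change)
  #8 pop 2: in=1111 → 0111 (no change)

Fixpoint:
  val[0] = 1111
  val[1] = 1111
  val[2] = 0111
  val[3] = 1111
  val[4] = 1100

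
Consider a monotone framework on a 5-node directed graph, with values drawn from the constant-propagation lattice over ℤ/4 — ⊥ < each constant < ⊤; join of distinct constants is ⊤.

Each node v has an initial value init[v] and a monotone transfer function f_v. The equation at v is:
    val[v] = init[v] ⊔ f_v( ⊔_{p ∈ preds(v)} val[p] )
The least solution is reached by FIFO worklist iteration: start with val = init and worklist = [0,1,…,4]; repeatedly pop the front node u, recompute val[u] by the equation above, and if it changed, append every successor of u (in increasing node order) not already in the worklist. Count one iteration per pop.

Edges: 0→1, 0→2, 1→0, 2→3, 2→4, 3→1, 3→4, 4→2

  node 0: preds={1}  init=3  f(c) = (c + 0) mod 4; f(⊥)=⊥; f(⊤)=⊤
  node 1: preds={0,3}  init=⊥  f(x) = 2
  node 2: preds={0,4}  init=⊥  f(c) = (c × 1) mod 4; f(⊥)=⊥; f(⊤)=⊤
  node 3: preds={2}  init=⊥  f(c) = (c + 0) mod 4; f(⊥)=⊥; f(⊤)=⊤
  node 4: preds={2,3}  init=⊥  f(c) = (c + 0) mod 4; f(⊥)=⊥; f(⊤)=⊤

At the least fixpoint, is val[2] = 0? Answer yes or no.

no

Trace (12 dequeues):
  [1] u=0 | in ⊥ | out 3 | ==
  [2] u=1 | in 3 | out 2 | prev ⊥ | push {0}
  [3] u=2 | in 3 | out 3 | prev ⊥ | push {}
  [4] u=3 | in 3 | out 3 | prev ⊥ | push {1}
  [5] u=4 | in 3 | out 3 | prev ⊥ | push {2}
  [6] u=0 | in 2 | out ⊤ | prev 3 | push {}
  [7] u=1 | in ⊤ | out 2 | ==
  [8] u=2 | in ⊤ | out ⊤ | prev 3 | push {3,4}
  [9] u=3 | in ⊤ | out ⊤ | prev 3 | push {1}
  [10] u=4 | in ⊤ | out ⊤ | prev 3 | push {2}
  [11] u=1 | in ⊤ | out 2 | ==
  [12] u=2 | in ⊤ | out ⊤ | ==

Converged values:
  [0] ⊤
  [1] 2
  [2] ⊤
  [3] ⊤
  [4] ⊤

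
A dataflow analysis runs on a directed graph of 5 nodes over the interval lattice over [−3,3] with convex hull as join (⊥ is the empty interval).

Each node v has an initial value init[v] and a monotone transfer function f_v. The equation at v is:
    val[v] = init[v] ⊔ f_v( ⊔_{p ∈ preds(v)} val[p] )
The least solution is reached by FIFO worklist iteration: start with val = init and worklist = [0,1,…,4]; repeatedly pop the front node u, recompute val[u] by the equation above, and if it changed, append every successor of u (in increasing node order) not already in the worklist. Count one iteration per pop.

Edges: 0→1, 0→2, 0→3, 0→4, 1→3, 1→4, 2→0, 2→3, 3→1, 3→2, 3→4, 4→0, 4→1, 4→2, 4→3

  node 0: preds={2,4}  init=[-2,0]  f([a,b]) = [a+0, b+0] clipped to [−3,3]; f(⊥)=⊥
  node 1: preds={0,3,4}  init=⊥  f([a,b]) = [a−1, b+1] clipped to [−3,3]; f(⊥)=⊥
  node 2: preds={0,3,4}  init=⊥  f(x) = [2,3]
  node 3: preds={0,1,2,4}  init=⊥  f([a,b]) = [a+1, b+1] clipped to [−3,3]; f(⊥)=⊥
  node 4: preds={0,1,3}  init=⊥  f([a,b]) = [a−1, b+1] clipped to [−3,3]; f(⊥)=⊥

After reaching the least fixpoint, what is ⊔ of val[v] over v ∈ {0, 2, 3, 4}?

[-3,3]

Iteration log — 10 steps:
  step 1. node 0  ⊔preds=⊥  new=[-2,0]  stable
  step 2. node 1  ⊔preds=[-2,0]  new=[-3,1]  old=⊥  +wl: 
  step 3. node 2  ⊔preds=[-2,0]  new=[2,3]  old=⊥  +wl: 0
  step 4. node 3  ⊔preds=[-3,3]  new=[-2,3]  old=⊥  +wl: 1,2
  step 5. node 4  ⊔preds=[-3,3]  new=[-3,3]  old=⊥  +wl: 3
  step 6. node 0  ⊔preds=[-3,3]  new=[-3,3]  old=[-2,0]  +wl: 4
  step 7. node 1  ⊔preds=[-3,3]  new=[-3,3]  old=[-3,1]  +wl: 
  step 8. node 2  ⊔preds=[-3,3]  new=[2,3]  stable
  step 9. node 3  ⊔preds=[-3,3]  new=[-2,3]  stable
  step 10. node 4  ⊔preds=[-3,3]  new=[-3,3]  stable

Least fixpoint reached:
  node 0: [-3,3]
  node 1: [-3,3]
  node 2: [2,3]
  node 3: [-2,3]
  node 4: [-3,3]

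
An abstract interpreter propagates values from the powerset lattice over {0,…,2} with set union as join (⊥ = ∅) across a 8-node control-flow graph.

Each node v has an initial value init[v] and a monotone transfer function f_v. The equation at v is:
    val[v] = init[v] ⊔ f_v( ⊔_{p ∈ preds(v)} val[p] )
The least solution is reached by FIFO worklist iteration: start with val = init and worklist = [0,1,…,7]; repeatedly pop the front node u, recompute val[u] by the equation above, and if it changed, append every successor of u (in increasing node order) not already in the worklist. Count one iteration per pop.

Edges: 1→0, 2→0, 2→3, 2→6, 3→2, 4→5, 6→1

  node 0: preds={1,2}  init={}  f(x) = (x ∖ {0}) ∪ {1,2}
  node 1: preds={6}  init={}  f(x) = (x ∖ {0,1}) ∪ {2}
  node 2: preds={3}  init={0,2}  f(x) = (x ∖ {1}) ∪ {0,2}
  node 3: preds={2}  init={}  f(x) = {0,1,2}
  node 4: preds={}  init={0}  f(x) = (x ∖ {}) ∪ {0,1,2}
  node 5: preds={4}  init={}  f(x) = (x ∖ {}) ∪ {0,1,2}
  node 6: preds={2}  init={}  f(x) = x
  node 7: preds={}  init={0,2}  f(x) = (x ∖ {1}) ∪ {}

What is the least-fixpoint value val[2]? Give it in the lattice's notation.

{0,2}

Worklist (11 pops):
  #1 pop 0: in={0,2} → {1,2} (was {}); enqueue []
  #2 pop 1: in={} → {2} (was {}); enqueue [0]
  #3 pop 2: in={} → {0,2} (no change)
  #4 pop 3: in={0,2} → {0,1,2} (was {}); enqueue [2]
  #5 pop 4: in={} → {0,1,2} (was {0}); enqueue []
  #6 pop 5: in={0,1,2} → {0,1,2} (was {}); enqueue []
  #7 pop 6: in={0,2} → {0,2} (was {}); enqueue [1]
  #8 pop 7: in={} → {0,2} (no change)
  #9 pop 0: in={0,2} → {1,2} (no change)
  #10 pop 2: in={0,1,2} → {0,2} (no change)
  #11 pop 1: in={0,2} → {2} (no change)

Fixpoint:
  val[0] = {1,2}
  val[1] = {2}
  val[2] = {0,2}
  val[3] = {0,1,2}
  val[4] = {0,1,2}
  val[5] = {0,1,2}
  val[6] = {0,2}
  val[7] = {0,2}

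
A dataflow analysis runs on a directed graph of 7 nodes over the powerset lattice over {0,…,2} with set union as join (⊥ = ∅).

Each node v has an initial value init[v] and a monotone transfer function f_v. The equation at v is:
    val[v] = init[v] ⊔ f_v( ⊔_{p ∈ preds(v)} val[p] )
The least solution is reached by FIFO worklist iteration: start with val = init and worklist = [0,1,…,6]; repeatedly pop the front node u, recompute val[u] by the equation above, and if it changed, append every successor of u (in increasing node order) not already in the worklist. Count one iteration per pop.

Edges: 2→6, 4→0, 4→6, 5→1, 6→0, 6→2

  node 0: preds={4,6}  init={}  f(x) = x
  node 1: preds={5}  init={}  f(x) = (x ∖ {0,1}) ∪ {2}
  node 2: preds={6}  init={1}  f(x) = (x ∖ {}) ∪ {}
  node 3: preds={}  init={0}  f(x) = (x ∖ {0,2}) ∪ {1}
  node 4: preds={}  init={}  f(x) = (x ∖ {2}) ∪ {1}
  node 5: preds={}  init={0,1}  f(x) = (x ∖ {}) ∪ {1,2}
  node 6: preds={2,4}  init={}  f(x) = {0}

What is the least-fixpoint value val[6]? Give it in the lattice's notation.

{0}

Trace (11 dequeues):
  [1] u=0 | in {} | out {} | ==
  [2] u=1 | in {0,1} | out {2} | prev {} | push {}
  [3] u=2 | in {} | out {1} | ==
  [4] u=3 | in {} | out {0,1} | prev {0} | push {}
  [5] u=4 | in {} | out {1} | prev {} | push {0}
  [6] u=5 | in {} | out {0,1,2} | prev {0,1} | push {1}
  [7] u=6 | in {1} | out {0} | prev {} | push {2}
  [8] u=0 | in {0,1} | out {0,1} | prev {} | push {}
  [9] u=1 | in {0,1,2} | out {2} | ==
  [10] u=2 | in {0} | out {0,1} | prev {1} | push {6}
  [11] u=6 | in {0,1} | out {0} | ==

Converged values:
  [0] {0,1}
  [1] {2}
  [2] {0,1}
  [3] {0,1}
  [4] {1}
  [5] {0,1,2}
  [6] {0}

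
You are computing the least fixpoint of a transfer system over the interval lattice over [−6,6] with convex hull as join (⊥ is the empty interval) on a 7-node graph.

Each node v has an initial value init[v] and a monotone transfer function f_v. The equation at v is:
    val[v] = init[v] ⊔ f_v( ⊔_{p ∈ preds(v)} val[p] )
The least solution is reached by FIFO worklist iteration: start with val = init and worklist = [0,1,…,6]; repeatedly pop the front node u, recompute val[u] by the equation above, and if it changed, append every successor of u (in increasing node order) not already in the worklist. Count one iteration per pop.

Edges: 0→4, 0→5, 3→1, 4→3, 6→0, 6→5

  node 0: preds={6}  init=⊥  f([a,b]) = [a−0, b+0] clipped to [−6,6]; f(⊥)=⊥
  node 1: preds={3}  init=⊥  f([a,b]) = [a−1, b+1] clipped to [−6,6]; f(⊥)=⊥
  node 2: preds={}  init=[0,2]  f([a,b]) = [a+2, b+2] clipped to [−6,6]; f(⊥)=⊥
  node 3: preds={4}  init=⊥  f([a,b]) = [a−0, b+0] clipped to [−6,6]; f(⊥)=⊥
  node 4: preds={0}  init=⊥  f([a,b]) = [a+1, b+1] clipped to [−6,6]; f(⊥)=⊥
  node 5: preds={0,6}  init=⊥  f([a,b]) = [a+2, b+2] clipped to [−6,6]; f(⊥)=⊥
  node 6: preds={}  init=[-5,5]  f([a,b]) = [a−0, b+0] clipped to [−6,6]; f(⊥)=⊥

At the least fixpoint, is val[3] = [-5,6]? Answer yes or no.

Worklist (9 pops):
  #1 pop 0: in=[-5,5] → [-5,5] (was ⊥); enqueue []
  #2 pop 1: in=⊥ → ⊥ (no change)
  #3 pop 2: in=⊥ → [0,2] (no change)
  #4 pop 3: in=⊥ → ⊥ (no change)
  #5 pop 4: in=[-5,5] → [-4,6] (was ⊥); enqueue [3]
  #6 pop 5: in=[-5,5] → [-3,6] (was ⊥); enqueue []
  #7 pop 6: in=⊥ → [-5,5] (no change)
  #8 pop 3: in=[-4,6] → [-4,6] (was ⊥); enqueue [1]
  #9 pop 1: in=[-4,6] → [-5,6] (was ⊥); enqueue []

Fixpoint:
  val[0] = [-5,5]
  val[1] = [-5,6]
  val[2] = [0,2]
  val[3] = [-4,6]
  val[4] = [-4,6]
  val[5] = [-3,6]
  val[6] = [-5,5]

no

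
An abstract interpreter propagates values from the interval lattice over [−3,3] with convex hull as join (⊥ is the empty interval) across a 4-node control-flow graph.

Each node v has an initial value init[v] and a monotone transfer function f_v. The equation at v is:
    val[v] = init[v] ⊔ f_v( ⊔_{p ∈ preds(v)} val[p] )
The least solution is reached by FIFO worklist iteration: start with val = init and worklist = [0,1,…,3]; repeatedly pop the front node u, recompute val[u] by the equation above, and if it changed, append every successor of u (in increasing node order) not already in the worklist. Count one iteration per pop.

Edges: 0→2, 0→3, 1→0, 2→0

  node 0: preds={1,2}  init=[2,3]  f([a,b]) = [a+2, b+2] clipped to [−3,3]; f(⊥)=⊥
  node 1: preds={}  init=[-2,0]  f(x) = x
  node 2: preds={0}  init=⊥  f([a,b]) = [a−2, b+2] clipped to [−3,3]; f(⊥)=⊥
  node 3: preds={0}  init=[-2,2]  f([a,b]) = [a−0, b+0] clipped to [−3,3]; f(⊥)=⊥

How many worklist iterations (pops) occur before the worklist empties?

5

Iteration log — 5 steps:
  step 1. node 0  ⊔preds=[-2,0]  new=[0,3]  old=[2,3]  +wl: 
  step 2. node 1  ⊔preds=⊥  new=[-2,0]  stable
  step 3. node 2  ⊔preds=[0,3]  new=[-2,3]  old=⊥  +wl: 0
  step 4. node 3  ⊔preds=[0,3]  new=[-2,3]  old=[-2,2]  +wl: 
  step 5. node 0  ⊔preds=[-2,3]  new=[0,3]  stable

Least fixpoint reached:
  node 0: [0,3]
  node 1: [-2,0]
  node 2: [-2,3]
  node 3: [-2,3]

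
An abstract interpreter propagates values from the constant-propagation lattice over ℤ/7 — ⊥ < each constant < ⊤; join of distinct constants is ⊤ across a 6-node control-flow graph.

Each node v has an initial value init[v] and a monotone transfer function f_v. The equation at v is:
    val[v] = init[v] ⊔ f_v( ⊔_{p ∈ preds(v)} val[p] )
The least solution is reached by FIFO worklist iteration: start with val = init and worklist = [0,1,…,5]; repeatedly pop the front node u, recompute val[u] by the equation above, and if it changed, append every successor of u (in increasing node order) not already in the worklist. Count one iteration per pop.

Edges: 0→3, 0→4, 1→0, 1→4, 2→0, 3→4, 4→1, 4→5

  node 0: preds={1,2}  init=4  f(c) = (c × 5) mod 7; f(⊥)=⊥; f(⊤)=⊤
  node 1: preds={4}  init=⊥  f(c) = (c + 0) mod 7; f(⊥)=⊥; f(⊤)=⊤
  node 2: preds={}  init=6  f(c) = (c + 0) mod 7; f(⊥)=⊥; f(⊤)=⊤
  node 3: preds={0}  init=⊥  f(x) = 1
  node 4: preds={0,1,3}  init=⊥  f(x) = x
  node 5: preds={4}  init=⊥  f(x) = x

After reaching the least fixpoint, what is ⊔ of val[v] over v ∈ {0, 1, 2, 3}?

⊤

Trace (9 dequeues):
  [1] u=0 | in 6 | out ⊤ | prev 4 | push {}
  [2] u=1 | in ⊥ | out ⊥ | ==
  [3] u=2 | in ⊥ | out 6 | ==
  [4] u=3 | in ⊤ | out 1 | prev ⊥ | push {}
  [5] u=4 | in ⊤ | out ⊤ | prev ⊥ | push {1}
  [6] u=5 | in ⊤ | out ⊤ | prev ⊥ | push {}
  [7] u=1 | in ⊤ | out ⊤ | prev ⊥ | push {0,4}
  [8] u=0 | in ⊤ | out ⊤ | ==
  [9] u=4 | in ⊤ | out ⊤ | ==

Converged values:
  [0] ⊤
  [1] ⊤
  [2] 6
  [3] 1
  [4] ⊤
  [5] ⊤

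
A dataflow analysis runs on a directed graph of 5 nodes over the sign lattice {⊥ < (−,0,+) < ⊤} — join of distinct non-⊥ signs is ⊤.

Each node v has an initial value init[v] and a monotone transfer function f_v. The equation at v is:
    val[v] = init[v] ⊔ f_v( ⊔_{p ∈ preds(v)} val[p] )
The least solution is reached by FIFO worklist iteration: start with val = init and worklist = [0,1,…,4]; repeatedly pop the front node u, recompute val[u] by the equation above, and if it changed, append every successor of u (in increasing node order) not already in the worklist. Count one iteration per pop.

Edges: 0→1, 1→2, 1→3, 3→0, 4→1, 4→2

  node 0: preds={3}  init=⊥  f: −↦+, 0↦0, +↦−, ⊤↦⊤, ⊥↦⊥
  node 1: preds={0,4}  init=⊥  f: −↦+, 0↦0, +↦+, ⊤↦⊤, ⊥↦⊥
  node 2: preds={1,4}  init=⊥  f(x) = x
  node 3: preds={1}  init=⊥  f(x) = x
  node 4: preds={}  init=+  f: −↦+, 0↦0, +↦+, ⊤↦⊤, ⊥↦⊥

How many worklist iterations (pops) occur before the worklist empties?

Worklist (11 pops):
  #1 pop 0: in=⊥ → ⊥ (no change)
  #2 pop 1: in=+ → + (was ⊥); enqueue []
  #3 pop 2: in=+ → + (was ⊥); enqueue []
  #4 pop 3: in=+ → + (was ⊥); enqueue [0]
  #5 pop 4: in=⊥ → + (no change)
  #6 pop 0: in=+ → − (was ⊥); enqueue [1]
  #7 pop 1: in=⊤ → ⊤ (was +); enqueue [2,3]
  #8 pop 2: in=⊤ → ⊤ (was +); enqueue []
  #9 pop 3: in=⊤ → ⊤ (was +); enqueue [0]
  #10 pop 0: in=⊤ → ⊤ (was −); enqueue [1]
  #11 pop 1: in=⊤ → ⊤ (no change)

Fixpoint:
  val[0] = ⊤
  val[1] = ⊤
  val[2] = ⊤
  val[3] = ⊤
  val[4] = +

11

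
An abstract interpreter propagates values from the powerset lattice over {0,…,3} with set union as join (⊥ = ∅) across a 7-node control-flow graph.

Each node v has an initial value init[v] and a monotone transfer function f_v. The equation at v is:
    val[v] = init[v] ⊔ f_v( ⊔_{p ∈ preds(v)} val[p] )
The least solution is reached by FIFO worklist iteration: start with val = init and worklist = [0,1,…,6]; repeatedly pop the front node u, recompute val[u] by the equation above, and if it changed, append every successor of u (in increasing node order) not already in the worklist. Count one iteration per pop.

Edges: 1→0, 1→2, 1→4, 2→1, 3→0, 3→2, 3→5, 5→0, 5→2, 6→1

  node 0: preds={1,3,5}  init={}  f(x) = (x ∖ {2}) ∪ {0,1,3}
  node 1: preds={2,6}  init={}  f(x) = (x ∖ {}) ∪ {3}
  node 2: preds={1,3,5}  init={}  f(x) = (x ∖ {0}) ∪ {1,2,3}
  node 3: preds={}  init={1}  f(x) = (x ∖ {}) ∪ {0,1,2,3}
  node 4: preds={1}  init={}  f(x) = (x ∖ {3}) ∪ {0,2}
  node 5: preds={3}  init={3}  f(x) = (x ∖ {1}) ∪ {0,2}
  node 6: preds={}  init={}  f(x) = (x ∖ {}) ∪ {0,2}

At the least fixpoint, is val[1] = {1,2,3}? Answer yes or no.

Worklist (12 pops):
  #1 pop 0: in={1,3} → {0,1,3} (was {}); enqueue []
  #2 pop 1: in={} → {3} (was {}); enqueue [0]
  #3 pop 2: in={1,3} → {1,2,3} (was {}); enqueue [1]
  #4 pop 3: in={} → {0,1,2,3} (was {1}); enqueue [2]
  #5 pop 4: in={3} → {0,2} (was {}); enqueue []
  #6 pop 5: in={0,1,2,3} → {0,2,3} (was {3}); enqueue []
  #7 pop 6: in={} → {0,2} (was {}); enqueue []
  #8 pop 0: in={0,1,2,3} → {0,1,3} (no change)
  #9 pop 1: in={0,1,2,3} → {0,1,2,3} (was {3}); enqueue [0,4]
  #10 pop 2: in={0,1,2,3} → {1,2,3} (no change)
  #11 pop 0: in={0,1,2,3} → {0,1,3} (no change)
  #12 pop 4: in={0,1,2,3} → {0,1,2} (was {0,2}); enqueue []

Fixpoint:
  val[0] = {0,1,3}
  val[1] = {0,1,2,3}
  val[2] = {1,2,3}
  val[3] = {0,1,2,3}
  val[4] = {0,1,2}
  val[5] = {0,2,3}
  val[6] = {0,2}

no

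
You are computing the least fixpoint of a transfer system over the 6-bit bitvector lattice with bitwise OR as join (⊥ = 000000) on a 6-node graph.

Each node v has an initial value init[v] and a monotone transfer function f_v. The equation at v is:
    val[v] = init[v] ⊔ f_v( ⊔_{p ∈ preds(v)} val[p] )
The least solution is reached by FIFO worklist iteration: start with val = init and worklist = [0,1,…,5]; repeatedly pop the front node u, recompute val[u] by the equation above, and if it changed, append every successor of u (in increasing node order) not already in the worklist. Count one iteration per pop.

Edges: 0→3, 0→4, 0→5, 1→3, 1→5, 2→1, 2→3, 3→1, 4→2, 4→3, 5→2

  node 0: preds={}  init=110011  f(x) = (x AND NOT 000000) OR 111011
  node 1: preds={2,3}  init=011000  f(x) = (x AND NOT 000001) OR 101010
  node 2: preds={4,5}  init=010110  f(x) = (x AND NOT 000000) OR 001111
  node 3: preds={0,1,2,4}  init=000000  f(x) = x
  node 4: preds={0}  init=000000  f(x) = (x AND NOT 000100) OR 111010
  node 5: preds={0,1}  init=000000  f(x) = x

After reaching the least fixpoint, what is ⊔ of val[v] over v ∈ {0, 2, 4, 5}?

Trace (10 dequeues):
  [1] u=0 | in 000000 | out 111011 | prev 110011 | push {}
  [2] u=1 | in 010110 | out 111110 | prev 011000 | push {}
  [3] u=2 | in 000000 | out 011111 | prev 010110 | push {1}
  [4] u=3 | in 111111 | out 111111 | prev 000000 | push {}
  [5] u=4 | in 111011 | out 111011 | prev 000000 | push {2,3}
  [6] u=5 | in 111111 | out 111111 | prev 000000 | push {}
  [7] u=1 | in 111111 | out 111110 | ==
  [8] u=2 | in 111111 | out 111111 | prev 011111 | push {1}
  [9] u=3 | in 111111 | out 111111 | ==
  [10] u=1 | in 111111 | out 111110 | ==

Converged values:
  [0] 111011
  [1] 111110
  [2] 111111
  [3] 111111
  [4] 111011
  [5] 111111

111111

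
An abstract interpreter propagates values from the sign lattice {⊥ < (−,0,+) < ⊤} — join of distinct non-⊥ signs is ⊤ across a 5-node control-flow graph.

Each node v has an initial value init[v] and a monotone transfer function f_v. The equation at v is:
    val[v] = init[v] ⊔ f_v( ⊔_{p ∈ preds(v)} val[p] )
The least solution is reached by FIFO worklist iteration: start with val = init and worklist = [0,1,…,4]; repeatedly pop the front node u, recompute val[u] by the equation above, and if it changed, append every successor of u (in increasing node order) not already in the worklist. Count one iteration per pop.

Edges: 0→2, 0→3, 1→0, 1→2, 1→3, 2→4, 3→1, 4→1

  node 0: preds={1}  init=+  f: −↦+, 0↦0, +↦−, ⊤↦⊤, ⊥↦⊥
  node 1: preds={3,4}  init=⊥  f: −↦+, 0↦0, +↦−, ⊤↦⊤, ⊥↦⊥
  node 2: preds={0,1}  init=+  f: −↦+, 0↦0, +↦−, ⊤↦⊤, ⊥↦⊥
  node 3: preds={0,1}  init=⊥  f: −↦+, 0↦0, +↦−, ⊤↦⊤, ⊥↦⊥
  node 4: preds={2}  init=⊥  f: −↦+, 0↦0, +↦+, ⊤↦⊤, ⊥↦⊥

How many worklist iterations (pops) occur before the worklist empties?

10

Iteration log — 10 steps:
  step 1. node 0  ⊔preds=⊥  new=+  stable
  step 2. node 1  ⊔preds=⊥  new=⊥  stable
  step 3. node 2  ⊔preds=+  new=⊤  old=+  +wl: 
  step 4. node 3  ⊔preds=+  new=−  old=⊥  +wl: 1
  step 5. node 4  ⊔preds=⊤  new=⊤  old=⊥  +wl: 
  step 6. node 1  ⊔preds=⊤  new=⊤  old=⊥  +wl: 0,2,3
  step 7. node 0  ⊔preds=⊤  new=⊤  old=+  +wl: 
  step 8. node 2  ⊔preds=⊤  new=⊤  stable
  step 9. node 3  ⊔preds=⊤  new=⊤  old=−  +wl: 1
  step 10. node 1  ⊔preds=⊤  new=⊤  stable

Least fixpoint reached:
  node 0: ⊤
  node 1: ⊤
  node 2: ⊤
  node 3: ⊤
  node 4: ⊤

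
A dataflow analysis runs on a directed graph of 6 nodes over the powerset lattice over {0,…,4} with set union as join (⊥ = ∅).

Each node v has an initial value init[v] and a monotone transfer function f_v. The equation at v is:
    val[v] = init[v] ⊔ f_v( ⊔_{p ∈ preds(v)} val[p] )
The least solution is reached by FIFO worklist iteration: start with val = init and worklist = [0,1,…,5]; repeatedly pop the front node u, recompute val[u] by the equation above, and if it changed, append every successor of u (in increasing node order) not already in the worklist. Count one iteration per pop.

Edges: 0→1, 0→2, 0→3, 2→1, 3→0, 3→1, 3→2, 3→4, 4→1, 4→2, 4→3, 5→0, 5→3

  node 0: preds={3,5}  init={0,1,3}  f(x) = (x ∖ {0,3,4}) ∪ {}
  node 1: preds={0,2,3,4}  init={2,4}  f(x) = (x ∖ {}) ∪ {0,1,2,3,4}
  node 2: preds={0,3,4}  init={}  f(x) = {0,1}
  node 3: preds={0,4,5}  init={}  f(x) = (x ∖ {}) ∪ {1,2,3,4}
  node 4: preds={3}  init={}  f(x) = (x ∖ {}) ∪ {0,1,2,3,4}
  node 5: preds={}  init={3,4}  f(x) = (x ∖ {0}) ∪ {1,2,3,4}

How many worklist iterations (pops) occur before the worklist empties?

Trace (11 dequeues):
  [1] u=0 | in {3,4} | out {0,1,3} | ==
  [2] u=1 | in {0,1,3} | out {0,1,2,3,4} | prev {2,4} | push {}
  [3] u=2 | in {0,1,3} | out {0,1} | prev {} | push {1}
  [4] u=3 | in {0,1,3,4} | out {0,1,2,3,4} | prev {} | push {0,2}
  [5] u=4 | in {0,1,2,3,4} | out {0,1,2,3,4} | prev {} | push {3}
  [6] u=5 | in {} | out {1,2,3,4} | prev {3,4} | push {}
  [7] u=1 | in {0,1,2,3,4} | out {0,1,2,3,4} | ==
  [8] u=0 | in {0,1,2,3,4} | out {0,1,2,3} | prev {0,1,3} | push {1}
  [9] u=2 | in {0,1,2,3,4} | out {0,1} | ==
  [10] u=3 | in {0,1,2,3,4} | out {0,1,2,3,4} | ==
  [11] u=1 | in {0,1,2,3,4} | out {0,1,2,3,4} | ==

Converged values:
  [0] {0,1,2,3}
  [1] {0,1,2,3,4}
  [2] {0,1}
  [3] {0,1,2,3,4}
  [4] {0,1,2,3,4}
  [5] {1,2,3,4}

11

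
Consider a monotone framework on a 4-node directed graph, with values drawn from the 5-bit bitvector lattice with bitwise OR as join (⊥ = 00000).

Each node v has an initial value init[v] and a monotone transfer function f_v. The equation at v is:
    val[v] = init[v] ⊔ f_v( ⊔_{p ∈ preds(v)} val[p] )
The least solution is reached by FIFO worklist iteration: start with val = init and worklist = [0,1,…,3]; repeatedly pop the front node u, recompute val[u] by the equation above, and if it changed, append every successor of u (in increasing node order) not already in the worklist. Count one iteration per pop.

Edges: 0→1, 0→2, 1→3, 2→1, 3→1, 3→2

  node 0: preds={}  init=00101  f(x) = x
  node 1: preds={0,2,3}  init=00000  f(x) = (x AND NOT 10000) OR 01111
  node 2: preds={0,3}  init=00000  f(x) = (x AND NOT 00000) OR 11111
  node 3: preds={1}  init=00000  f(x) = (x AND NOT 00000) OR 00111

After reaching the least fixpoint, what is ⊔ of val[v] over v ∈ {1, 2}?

11111

Worklist (6 pops):
  #1 pop 0: in=00000 → 00101 (no change)
  #2 pop 1: in=00101 → 01111 (was 00000); enqueue []
  #3 pop 2: in=00101 → 11111 (was 00000); enqueue [1]
  #4 pop 3: in=01111 → 01111 (was 00000); enqueue [2]
  #5 pop 1: in=11111 → 01111 (no change)
  #6 pop 2: in=01111 → 11111 (no change)

Fixpoint:
  val[0] = 00101
  val[1] = 01111
  val[2] = 11111
  val[3] = 01111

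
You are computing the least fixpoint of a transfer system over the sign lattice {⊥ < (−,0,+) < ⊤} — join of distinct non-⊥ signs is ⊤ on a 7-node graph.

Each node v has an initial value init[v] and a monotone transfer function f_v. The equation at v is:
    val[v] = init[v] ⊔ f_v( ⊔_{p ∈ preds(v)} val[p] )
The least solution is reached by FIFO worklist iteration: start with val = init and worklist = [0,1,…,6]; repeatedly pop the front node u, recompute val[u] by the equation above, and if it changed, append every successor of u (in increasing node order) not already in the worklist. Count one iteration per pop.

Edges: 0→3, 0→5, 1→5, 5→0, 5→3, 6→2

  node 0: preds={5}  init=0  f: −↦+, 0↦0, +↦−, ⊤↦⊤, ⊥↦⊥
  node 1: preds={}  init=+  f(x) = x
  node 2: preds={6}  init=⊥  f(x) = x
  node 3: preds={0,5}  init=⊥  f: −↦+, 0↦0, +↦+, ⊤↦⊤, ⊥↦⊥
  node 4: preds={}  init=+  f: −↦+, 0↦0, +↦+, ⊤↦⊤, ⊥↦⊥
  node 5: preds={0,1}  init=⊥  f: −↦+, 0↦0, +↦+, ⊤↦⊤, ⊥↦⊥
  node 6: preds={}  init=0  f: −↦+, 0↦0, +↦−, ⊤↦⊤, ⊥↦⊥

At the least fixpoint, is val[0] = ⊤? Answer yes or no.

yes

Iteration log — 10 steps:
  step 1. node 0  ⊔preds=⊥  new=0  stable
  step 2. node 1  ⊔preds=⊥  new=+  stable
  step 3. node 2  ⊔preds=0  new=0  old=⊥  +wl: 
  step 4. node 3  ⊔preds=0  new=0  old=⊥  +wl: 
  step 5. node 4  ⊔preds=⊥  new=+  stable
  step 6. node 5  ⊔preds=⊤  new=⊤  old=⊥  +wl: 0,3
  step 7. node 6  ⊔preds=⊥  new=0  stable
  step 8. node 0  ⊔preds=⊤  new=⊤  old=0  +wl: 5
  step 9. node 3  ⊔preds=⊤  new=⊤  old=0  +wl: 
  step 10. node 5  ⊔preds=⊤  new=⊤  stable

Least fixpoint reached:
  node 0: ⊤
  node 1: +
  node 2: 0
  node 3: ⊤
  node 4: +
  node 5: ⊤
  node 6: 0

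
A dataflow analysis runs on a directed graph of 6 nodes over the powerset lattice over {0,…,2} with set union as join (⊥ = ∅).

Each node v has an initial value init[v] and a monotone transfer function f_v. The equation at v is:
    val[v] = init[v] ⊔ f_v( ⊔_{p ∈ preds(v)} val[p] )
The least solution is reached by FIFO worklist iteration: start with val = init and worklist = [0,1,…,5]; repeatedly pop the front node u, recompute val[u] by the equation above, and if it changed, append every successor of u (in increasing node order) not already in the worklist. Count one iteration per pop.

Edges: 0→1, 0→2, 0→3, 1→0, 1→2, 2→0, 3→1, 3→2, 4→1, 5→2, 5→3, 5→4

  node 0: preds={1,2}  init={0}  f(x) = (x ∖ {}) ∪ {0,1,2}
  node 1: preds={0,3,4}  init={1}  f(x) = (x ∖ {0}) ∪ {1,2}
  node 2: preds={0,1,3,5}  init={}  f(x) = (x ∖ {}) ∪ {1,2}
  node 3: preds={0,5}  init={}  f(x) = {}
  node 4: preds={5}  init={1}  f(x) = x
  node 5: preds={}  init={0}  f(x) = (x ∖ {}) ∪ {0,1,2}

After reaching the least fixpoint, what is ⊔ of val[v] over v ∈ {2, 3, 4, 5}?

Iteration log — 12 steps:
  step 1. node 0  ⊔preds={1}  new={0,1,2}  old={0}  +wl: 
  step 2. node 1  ⊔preds={0,1,2}  new={1,2}  old={1}  +wl: 0
  step 3. node 2  ⊔preds={0,1,2}  new={0,1,2}  old={}  +wl: 
  step 4. node 3  ⊔preds={0,1,2}  new={}  stable
  step 5. node 4  ⊔preds={0}  new={0,1}  old={1}  +wl: 1
  step 6. node 5  ⊔preds={}  new={0,1,2}  old={0}  +wl: 2,3,4
  step 7. node 0  ⊔preds={0,1,2}  new={0,1,2}  stable
  step 8. node 1  ⊔preds={0,1,2}  new={1,2}  stable
  step 9. node 2  ⊔preds={0,1,2}  new={0,1,2}  stable
  step 10. node 3  ⊔preds={0,1,2}  new={}  stable
  step 11. node 4  ⊔preds={0,1,2}  new={0,1,2}  old={0,1}  +wl: 1
  step 12. node 1  ⊔preds={0,1,2}  new={1,2}  stable

Least fixpoint reached:
  node 0: {0,1,2}
  node 1: {1,2}
  node 2: {0,1,2}
  node 3: {}
  node 4: {0,1,2}
  node 5: {0,1,2}

{0,1,2}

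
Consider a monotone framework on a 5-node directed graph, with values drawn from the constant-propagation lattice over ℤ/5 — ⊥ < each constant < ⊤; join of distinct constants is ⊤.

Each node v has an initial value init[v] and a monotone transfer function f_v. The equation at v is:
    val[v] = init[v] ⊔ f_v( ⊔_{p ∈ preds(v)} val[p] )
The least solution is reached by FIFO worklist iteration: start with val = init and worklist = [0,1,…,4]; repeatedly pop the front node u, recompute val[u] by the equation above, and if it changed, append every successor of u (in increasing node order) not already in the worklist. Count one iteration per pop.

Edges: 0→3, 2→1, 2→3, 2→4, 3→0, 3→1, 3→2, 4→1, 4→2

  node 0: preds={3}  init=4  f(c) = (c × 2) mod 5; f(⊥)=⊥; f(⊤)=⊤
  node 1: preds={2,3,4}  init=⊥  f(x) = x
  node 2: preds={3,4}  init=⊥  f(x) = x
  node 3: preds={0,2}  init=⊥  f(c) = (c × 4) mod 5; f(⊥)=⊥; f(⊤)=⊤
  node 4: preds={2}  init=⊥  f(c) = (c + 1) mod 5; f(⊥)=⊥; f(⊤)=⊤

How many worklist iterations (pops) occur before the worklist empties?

18

Trace (18 dequeues):
  [1] u=0 | in ⊥ | out 4 | ==
  [2] u=1 | in ⊥ | out ⊥ | ==
  [3] u=2 | in ⊥ | out ⊥ | ==
  [4] u=3 | in 4 | out 1 | prev ⊥ | push {0,1,2}
  [5] u=4 | in ⊥ | out ⊥ | ==
  [6] u=0 | in 1 | out ⊤ | prev 4 | push {3}
  [7] u=1 | in 1 | out 1 | prev ⊥ | push {}
  [8] u=2 | in 1 | out 1 | prev ⊥ | push {1,4}
  [9] u=3 | in ⊤ | out ⊤ | prev 1 | push {0,2}
  [10] u=1 | in ⊤ | out ⊤ | prev 1 | push {}
  [11] u=4 | in 1 | out 2 | prev ⊥ | push {1}
  [12] u=0 | in ⊤ | out ⊤ | ==
  [13] u=2 | in ⊤ | out ⊤ | prev 1 | push {3,4}
  [14] u=1 | in ⊤ | out ⊤ | ==
  [15] u=3 | in ⊤ | out ⊤ | ==
  [16] u=4 | in ⊤ | out ⊤ | prev 2 | push {1,2}
  [17] u=1 | in ⊤ | out ⊤ | ==
  [18] u=2 | in ⊤ | out ⊤ | ==

Converged values:
  [0] ⊤
  [1] ⊤
  [2] ⊤
  [3] ⊤
  [4] ⊤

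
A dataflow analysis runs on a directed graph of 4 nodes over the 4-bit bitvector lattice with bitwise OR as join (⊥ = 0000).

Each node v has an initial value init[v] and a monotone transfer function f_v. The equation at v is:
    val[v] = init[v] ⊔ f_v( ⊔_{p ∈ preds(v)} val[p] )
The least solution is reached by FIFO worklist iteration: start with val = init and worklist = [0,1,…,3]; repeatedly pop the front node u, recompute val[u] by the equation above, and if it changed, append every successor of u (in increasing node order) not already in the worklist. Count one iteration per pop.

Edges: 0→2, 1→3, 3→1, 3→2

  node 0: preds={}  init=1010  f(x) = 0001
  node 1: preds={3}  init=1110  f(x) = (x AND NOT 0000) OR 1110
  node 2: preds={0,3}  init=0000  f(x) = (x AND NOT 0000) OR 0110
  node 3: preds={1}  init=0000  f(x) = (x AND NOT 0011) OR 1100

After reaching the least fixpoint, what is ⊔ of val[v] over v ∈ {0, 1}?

1111

Trace (6 dequeues):
  [1] u=0 | in 0000 | out 1011 | prev 1010 | push {}
  [2] u=1 | in 0000 | out 1110 | ==
  [3] u=2 | in 1011 | out 1111 | prev 0000 | push {}
  [4] u=3 | in 1110 | out 1100 | prev 0000 | push {1,2}
  [5] u=1 | in 1100 | out 1110 | ==
  [6] u=2 | in 1111 | out 1111 | ==

Converged values:
  [0] 1011
  [1] 1110
  [2] 1111
  [3] 1100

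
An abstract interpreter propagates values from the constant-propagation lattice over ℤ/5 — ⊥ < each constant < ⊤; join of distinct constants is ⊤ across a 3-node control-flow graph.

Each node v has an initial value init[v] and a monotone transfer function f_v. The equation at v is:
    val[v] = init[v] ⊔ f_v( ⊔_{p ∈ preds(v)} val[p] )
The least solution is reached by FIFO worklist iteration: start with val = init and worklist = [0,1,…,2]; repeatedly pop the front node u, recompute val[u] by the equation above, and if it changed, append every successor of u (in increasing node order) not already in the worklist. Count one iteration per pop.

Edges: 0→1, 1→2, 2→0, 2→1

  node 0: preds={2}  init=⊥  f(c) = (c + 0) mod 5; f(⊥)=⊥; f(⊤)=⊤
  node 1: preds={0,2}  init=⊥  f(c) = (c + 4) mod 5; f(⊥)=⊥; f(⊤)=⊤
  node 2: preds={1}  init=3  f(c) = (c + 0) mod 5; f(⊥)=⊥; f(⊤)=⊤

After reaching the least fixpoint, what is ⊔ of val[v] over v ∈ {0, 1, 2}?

⊤

Worklist (6 pops):
  #1 pop 0: in=3 → 3 (was ⊥); enqueue []
  #2 pop 1: in=3 → 2 (was ⊥); enqueue []
  #3 pop 2: in=2 → ⊤ (was 3); enqueue [0,1]
  #4 pop 0: in=⊤ → ⊤ (was 3); enqueue []
  #5 pop 1: in=⊤ → ⊤ (was 2); enqueue [2]
  #6 pop 2: in=⊤ → ⊤ (no change)

Fixpoint:
  val[0] = ⊤
  val[1] = ⊤
  val[2] = ⊤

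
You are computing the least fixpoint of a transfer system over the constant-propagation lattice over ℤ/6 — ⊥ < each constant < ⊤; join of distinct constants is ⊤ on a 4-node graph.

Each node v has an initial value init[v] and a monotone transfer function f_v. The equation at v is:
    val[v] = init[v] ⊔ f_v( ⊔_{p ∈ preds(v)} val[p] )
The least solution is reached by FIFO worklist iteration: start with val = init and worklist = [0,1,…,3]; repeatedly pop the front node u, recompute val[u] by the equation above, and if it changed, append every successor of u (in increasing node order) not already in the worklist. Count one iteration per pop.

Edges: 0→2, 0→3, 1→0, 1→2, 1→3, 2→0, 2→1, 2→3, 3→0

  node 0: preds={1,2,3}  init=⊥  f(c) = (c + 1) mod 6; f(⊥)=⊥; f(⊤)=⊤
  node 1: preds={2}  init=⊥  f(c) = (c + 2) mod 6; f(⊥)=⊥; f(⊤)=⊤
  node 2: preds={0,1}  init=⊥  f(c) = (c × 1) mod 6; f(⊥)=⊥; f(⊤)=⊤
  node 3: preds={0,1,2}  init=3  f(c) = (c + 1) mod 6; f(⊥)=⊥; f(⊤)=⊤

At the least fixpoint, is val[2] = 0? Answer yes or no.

no

Iteration log — 13 steps:
  step 1. node 0  ⊔preds=3  new=4  old=⊥  +wl: 
  step 2. node 1  ⊔preds=⊥  new=⊥  stable
  step 3. node 2  ⊔preds=4  new=4  old=⊥  +wl: 0,1
  step 4. node 3  ⊔preds=4  new=⊤  old=3  +wl: 
  step 5. node 0  ⊔preds=⊤  new=⊤  old=4  +wl: 2,3
  step 6. node 1  ⊔preds=4  new=0  old=⊥  +wl: 0
  step 7. node 2  ⊔preds=⊤  new=⊤  old=4  +wl: 1
  step 8. node 3  ⊔preds=⊤  new=⊤  stable
  step 9. node 0  ⊔preds=⊤  new=⊤  stable
  step 10. node 1  ⊔preds=⊤  new=⊤  old=0  +wl: 0,2,3
  step 11. node 0  ⊔preds=⊤  new=⊤  stable
  step 12. node 2  ⊔preds=⊤  new=⊤  stable
  step 13. node 3  ⊔preds=⊤  new=⊤  stable

Least fixpoint reached:
  node 0: ⊤
  node 1: ⊤
  node 2: ⊤
  node 3: ⊤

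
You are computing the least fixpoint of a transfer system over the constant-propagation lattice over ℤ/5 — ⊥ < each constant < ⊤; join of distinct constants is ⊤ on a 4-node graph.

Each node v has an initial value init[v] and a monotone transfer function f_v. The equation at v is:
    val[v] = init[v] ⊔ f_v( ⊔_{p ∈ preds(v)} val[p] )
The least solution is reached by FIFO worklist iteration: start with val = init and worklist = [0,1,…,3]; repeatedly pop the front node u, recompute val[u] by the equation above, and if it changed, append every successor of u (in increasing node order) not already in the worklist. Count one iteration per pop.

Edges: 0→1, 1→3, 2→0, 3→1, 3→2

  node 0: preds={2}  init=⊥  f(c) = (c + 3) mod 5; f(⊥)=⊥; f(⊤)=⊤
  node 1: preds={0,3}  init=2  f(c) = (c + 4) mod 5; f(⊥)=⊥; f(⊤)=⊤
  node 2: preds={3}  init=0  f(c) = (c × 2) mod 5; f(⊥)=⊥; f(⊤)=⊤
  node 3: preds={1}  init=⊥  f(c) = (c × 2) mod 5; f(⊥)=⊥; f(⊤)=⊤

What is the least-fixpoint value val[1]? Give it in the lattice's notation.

⊤

Iteration log — 10 steps:
  step 1. node 0  ⊔preds=0  new=3  old=⊥  +wl: 
  step 2. node 1  ⊔preds=3  new=2  stable
  step 3. node 2  ⊔preds=⊥  new=0  stable
  step 4. node 3  ⊔preds=2  new=4  old=⊥  +wl: 1,2
  step 5. node 1  ⊔preds=⊤  new=⊤  old=2  +wl: 3
  step 6. node 2  ⊔preds=4  new=⊤  old=0  +wl: 0
  step 7. node 3  ⊔preds=⊤  new=⊤  old=4  +wl: 1,2
  step 8. node 0  ⊔preds=⊤  new=⊤  old=3  +wl: 
  step 9. node 1  ⊔preds=⊤  new=⊤  stable
  step 10. node 2  ⊔preds=⊤  new=⊤  stable

Least fixpoint reached:
  node 0: ⊤
  node 1: ⊤
  node 2: ⊤
  node 3: ⊤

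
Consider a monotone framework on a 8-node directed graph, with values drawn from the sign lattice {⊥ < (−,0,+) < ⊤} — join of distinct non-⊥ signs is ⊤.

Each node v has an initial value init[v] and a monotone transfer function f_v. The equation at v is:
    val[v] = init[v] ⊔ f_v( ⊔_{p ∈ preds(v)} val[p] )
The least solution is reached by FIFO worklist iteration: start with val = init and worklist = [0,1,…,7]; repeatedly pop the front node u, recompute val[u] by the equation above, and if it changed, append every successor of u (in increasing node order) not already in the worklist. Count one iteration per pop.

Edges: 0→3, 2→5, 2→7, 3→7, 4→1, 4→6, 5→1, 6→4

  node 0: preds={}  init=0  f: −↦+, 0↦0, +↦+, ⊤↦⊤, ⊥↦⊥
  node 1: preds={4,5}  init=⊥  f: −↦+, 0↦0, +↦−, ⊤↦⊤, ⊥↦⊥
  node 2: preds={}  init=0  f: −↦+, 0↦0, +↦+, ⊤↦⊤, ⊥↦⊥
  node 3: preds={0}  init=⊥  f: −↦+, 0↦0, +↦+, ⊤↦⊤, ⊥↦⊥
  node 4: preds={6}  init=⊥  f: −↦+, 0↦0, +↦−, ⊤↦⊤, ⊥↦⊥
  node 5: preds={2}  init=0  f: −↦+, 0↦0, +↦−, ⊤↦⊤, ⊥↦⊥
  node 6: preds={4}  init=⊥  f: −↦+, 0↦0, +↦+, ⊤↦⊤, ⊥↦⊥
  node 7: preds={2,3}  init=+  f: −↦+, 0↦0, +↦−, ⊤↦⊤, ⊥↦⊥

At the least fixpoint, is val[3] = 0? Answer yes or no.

Iteration log — 8 steps:
  step 1. node 0  ⊔preds=⊥  new=0  stable
  step 2. node 1  ⊔preds=0  new=0  old=⊥  +wl: 
  step 3. node 2  ⊔preds=⊥  new=0  stable
  step 4. node 3  ⊔preds=0  new=0  old=⊥  +wl: 
  step 5. node 4  ⊔preds=⊥  new=⊥  stable
  step 6. node 5  ⊔preds=0  new=0  stable
  step 7. node 6  ⊔preds=⊥  new=⊥  stable
  step 8. node 7  ⊔preds=0  new=⊤  old=+  +wl: 

Least fixpoint reached:
  node 0: 0
  node 1: 0
  node 2: 0
  node 3: 0
  node 4: ⊥
  node 5: 0
  node 6: ⊥
  node 7: ⊤

yes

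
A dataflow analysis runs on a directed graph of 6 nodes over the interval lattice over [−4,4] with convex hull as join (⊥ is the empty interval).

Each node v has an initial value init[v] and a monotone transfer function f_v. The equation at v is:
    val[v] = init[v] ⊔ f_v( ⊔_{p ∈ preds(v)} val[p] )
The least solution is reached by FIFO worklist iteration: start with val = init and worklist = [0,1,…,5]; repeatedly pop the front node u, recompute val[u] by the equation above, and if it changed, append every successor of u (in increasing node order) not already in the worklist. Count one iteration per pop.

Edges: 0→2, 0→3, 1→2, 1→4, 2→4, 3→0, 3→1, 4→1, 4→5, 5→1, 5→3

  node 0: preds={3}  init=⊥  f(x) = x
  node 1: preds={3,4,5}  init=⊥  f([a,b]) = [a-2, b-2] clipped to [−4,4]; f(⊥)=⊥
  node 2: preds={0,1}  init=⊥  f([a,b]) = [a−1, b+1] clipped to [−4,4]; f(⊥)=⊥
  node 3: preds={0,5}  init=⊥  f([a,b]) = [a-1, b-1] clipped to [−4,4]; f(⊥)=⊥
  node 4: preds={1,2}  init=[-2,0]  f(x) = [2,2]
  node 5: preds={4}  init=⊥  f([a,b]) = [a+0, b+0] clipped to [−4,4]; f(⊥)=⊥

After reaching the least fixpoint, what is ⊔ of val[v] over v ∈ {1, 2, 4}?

[-4,2]

Trace (19 dequeues):
  [1] u=0 | in ⊥ | out ⊥ | ==
  [2] u=1 | in [-2,0] | out [-4,-2] | prev ⊥ | push {}
  [3] u=2 | in [-4,-2] | out [-4,-1] | prev ⊥ | push {}
  [4] u=3 | in ⊥ | out ⊥ | ==
  [5] u=4 | in [-4,-1] | out [-2,2] | prev [-2,0] | push {1}
  [6] u=5 | in [-2,2] | out [-2,2] | prev ⊥ | push {3}
  [7] u=1 | in [-2,2] | out [-4,0] | prev [-4,-2] | push {2,4}
  [8] u=3 | in [-2,2] | out [-3,1] | prev ⊥ | push {0,1}
  [9] u=2 | in [-4,0] | out [-4,1] | prev [-4,-1] | push {}
  [10] u=4 | in [-4,1] | out [-2,2] | ==
  [11] u=0 | in [-3,1] | out [-3,1] | prev ⊥ | push {2,3}
  [12] u=1 | in [-3,2] | out [-4,0] | ==
  [13] u=2 | in [-4,1] | out [-4,2] | prev [-4,1] | push {4}
  [14] u=3 | in [-3,2] | out [-4,1] | prev [-3,1] | push {0,1}
  [15] u=4 | in [-4,2] | out [-2,2] | ==
  [16] u=0 | in [-4,1] | out [-4,1] | prev [-3,1] | push {2,3}
  [17] u=1 | in [-4,2] | out [-4,0] | ==
  [18] u=2 | in [-4,1] | out [-4,2] | ==
  [19] u=3 | in [-4,2] | out [-4,1] | ==

Converged values:
  [0] [-4,1]
  [1] [-4,0]
  [2] [-4,2]
  [3] [-4,1]
  [4] [-2,2]
  [5] [-2,2]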